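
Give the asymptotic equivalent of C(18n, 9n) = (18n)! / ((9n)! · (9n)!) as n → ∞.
C(18n, 9n) ~ (4)^(9n) · sqrt(1/(π·9n))

Write N = 9n. Apply Stirling to each factorial:
  (2N)! ~ sqrt(2π·2N) · (2N/e)^(2N),
  N! ~ sqrt(2π N) · (N/e)^N,
  (1N)! ~ sqrt(2π·1N) · (1N/e)^(1N).
The exponential factors combine to (2N)^(2N) / (N^N · (1N)^(1N)) = 2^(2N)/1^(1N) = (2^2/1^1)^N = (4)^N.
The square-root prefactors combine to sqrt(2π·2N) / (sqrt(2π N)·sqrt(2π·1N)) = sqrt(2 / (2π·1·N)) = sqrt(1/(π·9n)).
Substituting N = 9n: C(18n, 9n) ~ (4)^(9n) · sqrt(1/(π·9n)).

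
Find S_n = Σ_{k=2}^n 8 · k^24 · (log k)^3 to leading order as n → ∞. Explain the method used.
S_n ~ 8 · n^25 · (log n)^3 / 25

By integral comparison, S_n = ∫_1^n 8 · x^24 · (log x)^3 dx + O(n^24 · (log n)^3). For the integral, the leading term of ∫_1^n x^24 (log x)^3 dx is n^25/25 · (log n)^3 (by repeated integration by parts; each step lowers the log-exponent and produces a relatively O(1/log n) correction). Hence S_n ~ 8 · n^25 · (log n)^3 / 25.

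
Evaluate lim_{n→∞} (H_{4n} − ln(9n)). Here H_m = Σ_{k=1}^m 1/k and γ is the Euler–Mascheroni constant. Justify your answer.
lim = ln(4/9) + γ

By Euler-Maclaurin, H_m = ln m + γ + O(1/m). So
  H_{4n} − ln(9n) = ln(4n) + γ − ln(9n) + O(1/n)
                       = ln(4/9) + γ + O(1/n).
Hence the limit is ln(4/9) + γ.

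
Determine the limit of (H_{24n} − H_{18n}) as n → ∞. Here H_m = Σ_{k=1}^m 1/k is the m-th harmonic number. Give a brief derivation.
lim = ln(24/18) = ln(4/3)

Euler-Maclaurin gives H_m = ln m + γ + 1/(2m) + O(1/m^2). The γ and O(1/m) terms cancel in the difference:
  H_{24n} − H_{18n} = ln(24n) − ln(18n) + O(1/n) = ln(24/18) + O(1/n).
Hence the limit is ln(24/18) = ln(4/3).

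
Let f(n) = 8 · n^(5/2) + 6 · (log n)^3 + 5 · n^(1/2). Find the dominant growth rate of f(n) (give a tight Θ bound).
f(n) ∈ Θ(n^(5/2))

Compare the terms by growth order. For large n, n^a · (log n)^b dominates n^a' · (log n)^b' iff a > a', or (a = a' and b > b'). Ranking the 3 terms shows the dominant one is 8 · n^(5/2). Hence f(n) ∈ Θ(n^(5/2)).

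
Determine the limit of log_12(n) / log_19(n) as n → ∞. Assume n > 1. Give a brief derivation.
lim = ln(19) / ln(12) = log_12(19)

Change of base: log_12(n) = ln n / ln 12 and log_19(n) = ln n / ln 19. The ratio is (ln n / ln 12) · (ln 19 / ln n) = ln 19 / ln 12, a constant independent of n. So the limit is ln 19 / ln 12 = log_12(19).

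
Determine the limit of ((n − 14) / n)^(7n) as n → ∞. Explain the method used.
lim = e^(−98)

Rewrite as (1 − 14/n)^(7n). By the standard limit (1 + x/n)^n → e^x, we have (1 − 14/n)^n → e^(−14), and raising to the 7th power gives e^(−98).
More precisely, ln[(1 − 14/n)^(7n)] = 7n · ln(1 − 14/n) = 7n · (-14/n + O(1/n^2)) = -98 + O(1/n) → -98.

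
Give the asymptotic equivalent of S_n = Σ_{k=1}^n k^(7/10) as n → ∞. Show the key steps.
S_n ~ (10/17) · n^(17/10)

Integral comparison: Σ_{k=1}^n k^(7/10) = ∫_0^n x^(7/10) dx + O(n^(7/10)). The integral is n^(1 + 7/10) / (1 + 7/10) = n^((7+10)/10) / ((7+10)/10) = (10/17) · n^(17/10).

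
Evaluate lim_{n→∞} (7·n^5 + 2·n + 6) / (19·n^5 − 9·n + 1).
lim = 7/19

For large n the leading n^5 terms dominate both numerator and denominator. Dividing top and bottom by n^5, every other term tends to 0, leaving 7/19.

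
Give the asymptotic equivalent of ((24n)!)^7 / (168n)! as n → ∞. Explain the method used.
((24n)!)^7/(168n)! ~ ((2π·24n)^(6/2) / sqrt(7)) · 7^(−7·24n)  →  0

Write N = 24n. Stirling: N! ~ sqrt(2π N)(N/e)^N and (7N)! ~ sqrt(2π·7N)·(7N/e)^(7N).
  (N!)^7/(7N)! ~ (2π N)^(7/2) (N/e)^(7N) / [sqrt(2π·7N) (7N/e)^(7N)]
     = (2π N)^(7/2) / sqrt(2π·7N) · (N/(7N))^(7N)
     = (2π N)^((7−1)/2) / sqrt(7) · 7^(−7N).
Since 7^7 > 1, the factor 7^(−7N) decays exponentially, so the ratio → 0. Substituting N = 24n gives the stated form.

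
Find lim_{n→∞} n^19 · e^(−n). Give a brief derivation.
lim = 0

Exponentials with base > 1 dominate every fixed polynomial: for any fixed c, n^c / e^n → 0 as n → ∞ (e.g. by the ratio test, or since e^n grows faster than any power of n). Hence n^19 · e^(−n) = n^19 / e^n → 0.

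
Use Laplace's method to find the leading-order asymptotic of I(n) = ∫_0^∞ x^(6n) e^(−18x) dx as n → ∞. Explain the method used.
I(n) ~ (sqrt(2π·6n) / 18) · (6n/(18e))^(6n)

Write the integrand as exp(6n ln x − 18x) and set f(x) = 6n ln x − 18x. Then f'(x) = 6n/x − 18 = 0 at x* = 6n/18, and f''(x*) = −6n/x*^2 = −18^2/(6n). Laplace's method (interior maximum) gives
  I(n) ~ e^(f(x*)) · sqrt(2π / |f''(x*)|)
        = exp(6n ln(6n/18) − 6n) · sqrt(2π · 6n / 18^2)
        = (6n/18)^(6n) e^(−6n) · sqrt(2π·6n) / 18
        = (sqrt(2π·6n) / 18) · (6n/(18e))^(6n).
This matches Γ(6n+1)/18^(6n+1) with Stirling applied to Γ.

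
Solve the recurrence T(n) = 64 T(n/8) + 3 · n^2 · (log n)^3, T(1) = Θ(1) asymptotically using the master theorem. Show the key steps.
T(n) = Θ(n^2 · (log n)^4)

Here log_8 64 = 2 and f(n) = 3 · n^2 · (log n)^3 = Θ(n^(log_8 64) · (log n)^3). This is the extended Case 2 of the master theorem (f matches the critical exponent up to log factors), giving T(n) = Θ(n^(log_8 64) · (log n)^(3+1)) = Θ(n^2 · (log n)^4).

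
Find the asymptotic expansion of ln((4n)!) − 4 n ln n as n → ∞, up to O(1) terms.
ln((4n)!) − 4 n ln n = 4(ln 4 − 1) n + (1/2) ln(2π·4n) + O(1/n)

Stirling: ln((4n)!) = 4n ln(4n) − 4n + (1/2) ln(2π·4n) + O(1/n).
Since 4n ln(4n) = 4n ln n + 4n ln 4, subtracting 4n ln n cancels the n ln n term exactly. What remains is 4(ln 4 − 1) n + (1/2) ln(2π·4n) + O(1/n).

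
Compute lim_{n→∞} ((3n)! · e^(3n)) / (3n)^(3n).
lim = ∞

Stirling: (3n)! ~ sqrt(2π·3n) · (3n/e)^(3n). Hence
  (3n)! · e^(3n) / (3n)^(3n) ~ sqrt(2π·3n) = sqrt(2π·3) · sqrt(n) → ∞.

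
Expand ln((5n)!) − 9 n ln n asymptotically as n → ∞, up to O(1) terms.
ln((5n)!) − 9 n ln n = −4 n ln n + 5(ln 5 − 1) n + (1/2) ln(2π·5n) + O(1/n)

Stirling: ln((5n)!) = 5n ln(5n) − 5n + (1/2) ln(2π·5n) + O(1/n).
Expand 5n ln(5n) = 5n (ln n + ln 5) = 5n ln n + 5n ln 5.
Subtract 9n ln n: leading term is (5 − 9) n ln n = −4 n ln n. The next term is 5n ln 5 − 5n = 5(ln 5 − 1) n. Then the (1/2) ln(2π·5n) correction.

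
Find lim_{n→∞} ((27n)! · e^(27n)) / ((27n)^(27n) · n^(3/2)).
lim = 0

Stirling: (27n)! ~ sqrt(2π·27n) · (27n/e)^(27n). Hence
  (27n)! · e^(27n) / (27n)^(27n) ~ sqrt(2π·27n).
Dividing by n^(3/2): sqrt(2π·27n) / n^(3/2) = sqrt(2π·27) · n^((1−3)/2), so the expression behaves like sqrt(2π·27) · n^((1−3)/2) → 0.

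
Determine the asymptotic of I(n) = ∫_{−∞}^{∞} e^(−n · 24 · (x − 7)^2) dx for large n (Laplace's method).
I(n) = sqrt(π/(24n))

Here φ(x) = 24 · (x − 7)^2 has its unique minimum at x* = 7 with φ(x*) = 0 and φ''(x*) = 48. Laplace's method gives
  I(n) ~ e^(−n φ(x*)) · sqrt(2π / (n · φ''(x*))) = sqrt(2π / (48n)) = sqrt(π/(24n)).
This is exact: substituting u = (x − 7)·sqrt(24n) gives I(n) = (1/sqrt(24n)) ∫_{−∞}^{∞} e^(−u^2) du = sqrt(π/(24n)).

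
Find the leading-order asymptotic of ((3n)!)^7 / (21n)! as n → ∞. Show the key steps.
((3n)!)^7/(21n)! ~ ((2π·3n)^(6/2) / sqrt(7)) · 7^(−7·3n)  →  0

Write N = 3n. Stirling: N! ~ sqrt(2π N)(N/e)^N and (7N)! ~ sqrt(2π·7N)·(7N/e)^(7N).
  (N!)^7/(7N)! ~ (2π N)^(7/2) (N/e)^(7N) / [sqrt(2π·7N) (7N/e)^(7N)]
     = (2π N)^(7/2) / sqrt(2π·7N) · (N/(7N))^(7N)
     = (2π N)^((7−1)/2) / sqrt(7) · 7^(−7N).
Since 7^7 > 1, the factor 7^(−7N) decays exponentially, so the ratio → 0. Substituting N = 3n gives the stated form.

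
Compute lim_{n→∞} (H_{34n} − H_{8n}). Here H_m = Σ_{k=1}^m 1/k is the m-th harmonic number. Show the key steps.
lim = ln(34/8) = ln(17/4)

Euler-Maclaurin gives H_m = ln m + γ + 1/(2m) + O(1/m^2). The γ and O(1/m) terms cancel in the difference:
  H_{34n} − H_{8n} = ln(34n) − ln(8n) + O(1/n) = ln(34/8) + O(1/n).
Hence the limit is ln(34/8) = ln(17/4).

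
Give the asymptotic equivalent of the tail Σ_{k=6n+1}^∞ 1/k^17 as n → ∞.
Σ_{k>6n} 1/k^17 ~ 1/(16 · (6n)^16)

Compare to the integral: ∫_{6n}^∞ x^(−17) dx = [−x^(−16)/16]_{6n}^∞ = 1/((17−1)·(6n)^16). Euler-Maclaurin then gives
  Σ_{k>6n} 1/k^17 = ∫_{6n}^∞ dx/x^17 − 1/(2·(6n)^17) + O(1/(6n)^18).
(Equivalently this is ζ(17) − Σ_{k≤6n} 1/k^17.)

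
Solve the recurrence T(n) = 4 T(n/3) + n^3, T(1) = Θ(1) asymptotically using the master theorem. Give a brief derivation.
T(n) = Θ(n^3)

log_3 4 ≈ 1.262. f(n) = n^3 dominates n^(log_3 4) since 3 > 1.262, and the regularity condition a·f(n/b) = 4·(n/3)^3 = (4/27)·n^3 ≤ c·f(n) holds with c = 4/27 ≈ 0.148 < 1. So this is Case 3: T(n) = Θ(f(n)) = Θ(n^3).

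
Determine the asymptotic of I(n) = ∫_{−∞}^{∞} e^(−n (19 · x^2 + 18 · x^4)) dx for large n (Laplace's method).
I(n) ~ sqrt(π/(19n))

φ(x) = 19 · x^2 + 18 · x^4 has its unique global minimum at x* = 0 (since φ'(x) = 38x + 72x^3 = 0 only at x = 0 for real x with both coefficients positive, and φ → ∞ as |x| → ∞). At x* = 0, φ(0) = 0 and φ''(0) = 38. Laplace's method then gives
  I(n) ~ sqrt(2π / (n · φ''(0))) · e^(−n φ(0)) = sqrt(2π / (38n)) = sqrt(π/(19n)).
The 18 · x^4 term contributes only at subleading order (an O(1/n) relative correction).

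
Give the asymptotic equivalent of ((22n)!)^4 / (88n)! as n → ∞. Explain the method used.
((22n)!)^4/(88n)! ~ ((2π·22n)^(3/2) / 2) · 4^(−4·22n)  →  0

Write N = 22n. Stirling: N! ~ sqrt(2π N)(N/e)^N and (4N)! ~ sqrt(2π·4N)·(4N/e)^(4N).
  (N!)^4/(4N)! ~ (2π N)^(4/2) (N/e)^(4N) / [sqrt(2π·4N) (4N/e)^(4N)]
     = (2π N)^(4/2) / sqrt(2π·4N) · (N/(4N))^(4N)
     = (2π N)^((4−1)/2) / 2 · 4^(−4N).
Since 4^4 > 1, the factor 4^(−4N) decays exponentially, so the ratio → 0. Substituting N = 22n gives the stated form.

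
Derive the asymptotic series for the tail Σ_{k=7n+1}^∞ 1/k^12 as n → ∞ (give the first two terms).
Σ_{k>7n} 1/k^12 = 1/(11 · (7n)^11) − 1/(2 · (7n)^12) + O(1/(7n)^13)

Compare to the integral: ∫_{7n}^∞ x^(−12) dx = [−x^(−11)/11]_{7n}^∞ = 1/((12−1)·(7n)^11). The Euler-Maclaurin correction adds −f(7n)/2 = −1/(2·(7n)^12). Euler-Maclaurin then gives
  Σ_{k>7n} 1/k^12 = ∫_{7n}^∞ dx/x^12 − 1/(2·(7n)^12) + O(1/(7n)^13).
(Equivalently this is ζ(12) − Σ_{k≤7n} 1/k^12.)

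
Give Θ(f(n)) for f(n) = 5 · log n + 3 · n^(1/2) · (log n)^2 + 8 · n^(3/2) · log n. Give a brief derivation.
f(n) ∈ Θ(n^(3/2) · log n)

Compare the terms by growth order. For large n, n^a · (log n)^b dominates n^a' · (log n)^b' iff a > a', or (a = a' and b > b'). Ranking the 3 terms shows the dominant one is 8 · n^(3/2) · log n. Hence f(n) ∈ Θ(n^(3/2) · log n).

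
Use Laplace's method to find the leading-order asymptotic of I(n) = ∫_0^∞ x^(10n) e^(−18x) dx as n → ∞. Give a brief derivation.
I(n) ~ (sqrt(2π·10n) / 18) · (10n/(18e))^(10n)

Write the integrand as exp(10n ln x − 18x) and set f(x) = 10n ln x − 18x. Then f'(x) = 10n/x − 18 = 0 at x* = 10n/18, and f''(x*) = −10n/x*^2 = −18^2/(10n). Laplace's method (interior maximum) gives
  I(n) ~ e^(f(x*)) · sqrt(2π / |f''(x*)|)
        = exp(10n ln(10n/18) − 10n) · sqrt(2π · 10n / 18^2)
        = (10n/18)^(10n) e^(−10n) · sqrt(2π·10n) / 18
        = (sqrt(2π·10n) / 18) · (10n/(18e))^(10n).
This matches Γ(10n+1)/18^(10n+1) with Stirling applied to Γ.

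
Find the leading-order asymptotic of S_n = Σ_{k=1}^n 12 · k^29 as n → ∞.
S_n ~ 2 · n^30 / 5

By integral comparison (Euler-Maclaurin), Σ_{k=1}^n 12 · k^29 = 12 · ∫_0^n x^29 dx + O(n^29) = 12 · n^30/30 = 2 · n^30 / 5 + O(n^29). (Equivalently, Faulhaber's formula gives the same leading term.)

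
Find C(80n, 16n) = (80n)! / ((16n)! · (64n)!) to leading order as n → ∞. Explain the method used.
C(80n, 16n) ~ (3125/256)^(16n) · sqrt(5/(8π·16n))

Write N = 16n. Apply Stirling to each factorial:
  (5N)! ~ sqrt(2π·5N) · (5N/e)^(5N),
  N! ~ sqrt(2π N) · (N/e)^N,
  (4N)! ~ sqrt(2π·4N) · (4N/e)^(4N).
The exponential factors combine to (5N)^(5N) / (N^N · (4N)^(4N)) = 5^(5N)/4^(4N) = (5^5/4^4)^N = (3125/256)^N.
The square-root prefactors combine to sqrt(2π·5N) / (sqrt(2π N)·sqrt(2π·4N)) = sqrt(5 / (2π·4·N)) = sqrt(5/(8π·16n)).
Substituting N = 16n: C(80n, 16n) ~ (3125/256)^(16n) · sqrt(5/(8π·16n)).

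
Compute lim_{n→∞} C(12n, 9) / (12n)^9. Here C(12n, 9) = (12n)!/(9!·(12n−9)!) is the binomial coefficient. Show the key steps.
lim = 1/9! = 1/362880

With N = 12n → ∞: C(N, 9) / N^9 = [N(N−1)…(N−8)] / (9! · N^9) = (1/9!) · 1 · (1 − 1/(12n)) · … · (1 − 8/(12n)). Each factor → 1 as N → ∞, so the limit is 1/9! = 1/362880.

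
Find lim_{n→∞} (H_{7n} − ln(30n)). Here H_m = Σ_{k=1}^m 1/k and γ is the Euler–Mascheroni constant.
lim = ln(7/30) + γ

By Euler-Maclaurin, H_m = ln m + γ + O(1/m). So
  H_{7n} − ln(30n) = ln(7n) + γ − ln(30n) + O(1/n)
                       = ln(7/30) + γ + O(1/n).
Hence the limit is ln(7/30) + γ.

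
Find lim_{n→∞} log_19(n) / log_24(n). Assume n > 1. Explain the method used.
lim = ln(24) / ln(19) = log_19(24)

Change of base: log_19(n) = ln n / ln 19 and log_24(n) = ln n / ln 24. The ratio is (ln n / ln 19) · (ln 24 / ln n) = ln 24 / ln 19, a constant independent of n. So the limit is ln 24 / ln 19 = log_19(24).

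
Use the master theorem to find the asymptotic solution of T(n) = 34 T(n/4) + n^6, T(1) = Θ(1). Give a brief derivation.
T(n) = Θ(n^6)

log_4 34 ≈ 2.544. f(n) = n^6 dominates n^(log_4 34) since 6 > 2.544, and the regularity condition a·f(n/b) = 34·(n/4)^6 = (34/4096)·n^6 ≤ c·f(n) holds with c = 34/4096 ≈ 0.0083 < 1. So this is Case 3: T(n) = Θ(f(n)) = Θ(n^6).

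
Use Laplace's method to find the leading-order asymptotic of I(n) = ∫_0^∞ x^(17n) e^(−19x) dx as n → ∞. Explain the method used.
I(n) ~ (sqrt(2π·17n) / 19) · (17n/(19e))^(17n)

Write the integrand as exp(17n ln x − 19x) and set f(x) = 17n ln x − 19x. Then f'(x) = 17n/x − 19 = 0 at x* = 17n/19, and f''(x*) = −17n/x*^2 = −19^2/(17n). Laplace's method (interior maximum) gives
  I(n) ~ e^(f(x*)) · sqrt(2π / |f''(x*)|)
        = exp(17n ln(17n/19) − 17n) · sqrt(2π · 17n / 19^2)
        = (17n/19)^(17n) e^(−17n) · sqrt(2π·17n) / 19
        = (sqrt(2π·17n) / 19) · (17n/(19e))^(17n).
This matches Γ(17n+1)/19^(17n+1) with Stirling applied to Γ.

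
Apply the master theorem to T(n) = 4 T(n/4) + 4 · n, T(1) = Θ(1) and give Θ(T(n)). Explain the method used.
T(n) = Θ(n log n)

log_4 4 = 1, and f(n) = 4 · n = Θ(n^(log_4 4)). This is Case 2 of the master theorem: T(n) = Θ(f(n) · log n) = Θ(n log n).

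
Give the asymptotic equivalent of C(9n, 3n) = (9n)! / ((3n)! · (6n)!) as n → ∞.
C(9n, 3n) ~ (27/4)^(3n) · sqrt(3/(4π·3n))

Write N = 3n. Apply Stirling to each factorial:
  (3N)! ~ sqrt(2π·3N) · (3N/e)^(3N),
  N! ~ sqrt(2π N) · (N/e)^N,
  (2N)! ~ sqrt(2π·2N) · (2N/e)^(2N).
The exponential factors combine to (3N)^(3N) / (N^N · (2N)^(2N)) = 3^(3N)/2^(2N) = (3^3/2^2)^N = (27/4)^N.
The square-root prefactors combine to sqrt(2π·3N) / (sqrt(2π N)·sqrt(2π·2N)) = sqrt(3 / (2π·2·N)) = sqrt(3/(4π·3n)).
Substituting N = 3n: C(9n, 3n) ~ (27/4)^(3n) · sqrt(3/(4π·3n)).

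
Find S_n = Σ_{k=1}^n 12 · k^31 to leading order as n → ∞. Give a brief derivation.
S_n ~ 3 · n^32 / 8

By integral comparison (Euler-Maclaurin), Σ_{k=1}^n 12 · k^31 = 12 · ∫_0^n x^31 dx + O(n^31) = 12 · n^32/32 = 3 · n^32 / 8 + O(n^31). (Equivalently, Faulhaber's formula gives the same leading term.)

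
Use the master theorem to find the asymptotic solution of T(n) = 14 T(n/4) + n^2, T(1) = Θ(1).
T(n) = Θ(n^2)

log_4 14 ≈ 1.904. f(n) = n^2 dominates n^(log_4 14) since 2 > 1.904, and the regularity condition a·f(n/b) = 14·(n/4)^2 = (14/16)·n^2 ≤ c·f(n) holds with c = 14/16 ≈ 0.875 < 1. So this is Case 3: T(n) = Θ(f(n)) = Θ(n^2).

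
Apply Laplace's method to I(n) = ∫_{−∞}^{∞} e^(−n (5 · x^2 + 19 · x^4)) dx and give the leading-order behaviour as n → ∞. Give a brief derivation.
I(n) ~ sqrt(π/(5n))

φ(x) = 5 · x^2 + 19 · x^4 has its unique global minimum at x* = 0 (since φ'(x) = 10x + 76x^3 = 0 only at x = 0 for real x with both coefficients positive, and φ → ∞ as |x| → ∞). At x* = 0, φ(0) = 0 and φ''(0) = 10. Laplace's method then gives
  I(n) ~ sqrt(2π / (n · φ''(0))) · e^(−n φ(0)) = sqrt(2π / (10n)) = sqrt(π/(5n)).
The 19 · x^4 term contributes only at subleading order (an O(1/n) relative correction).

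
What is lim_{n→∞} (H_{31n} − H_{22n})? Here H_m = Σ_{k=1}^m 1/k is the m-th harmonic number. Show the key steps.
lim = ln(31/22)

Euler-Maclaurin gives H_m = ln m + γ + 1/(2m) + O(1/m^2). The γ and O(1/m) terms cancel in the difference:
  H_{31n} − H_{22n} = ln(31n) − ln(22n) + O(1/n) = ln(31/22) + O(1/n).
Hence the limit is ln(31/22).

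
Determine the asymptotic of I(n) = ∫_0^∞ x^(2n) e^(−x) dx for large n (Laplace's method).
I(n) ~ sqrt(2π·2n) · (2n/e)^(2n)

Write the integrand as exp(2n ln x − x) and set f(x) = 2n ln x − x. Then f'(x) = 2n/x − 1 = 0 at x* = 2n, and f''(x*) = −2n/x*^2 = −1/(2n). Laplace's method (interior maximum) gives
  I(n) ~ e^(f(x*)) · sqrt(2π / |f''(x*)|)
        = exp(2n ln(2n) − 2n) · sqrt(2π · 2n)
        = (2n)^(2n) e^(−2n) · sqrt(2π·2n)
        = sqrt(2π·2n) · (2n/e)^(2n).
This matches Γ(2n+1) with Stirling applied to Γ.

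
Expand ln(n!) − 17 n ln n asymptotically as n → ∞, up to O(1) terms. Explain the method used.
ln(n!) − 17 n ln n = −16 n ln n − n + (1/2) ln(2π n) + O(1/n)

Stirling: ln((n)!) = n ln(n) − n + (1/2) ln(2π·n) + O(1/n).
Here n ln(n) = n ln n.
Subtract 17n ln n: leading term is (1 − 17) n ln n = −16 n ln n. The next term is −n. Then the (1/2) ln(2π·n) correction.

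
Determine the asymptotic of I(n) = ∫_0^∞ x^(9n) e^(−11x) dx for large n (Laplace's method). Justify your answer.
I(n) ~ (sqrt(2π·9n) / 11) · (9n/(11e))^(9n)

Write the integrand as exp(9n ln x − 11x) and set f(x) = 9n ln x − 11x. Then f'(x) = 9n/x − 11 = 0 at x* = 9n/11, and f''(x*) = −9n/x*^2 = −11^2/(9n). Laplace's method (interior maximum) gives
  I(n) ~ e^(f(x*)) · sqrt(2π / |f''(x*)|)
        = exp(9n ln(9n/11) − 9n) · sqrt(2π · 9n / 11^2)
        = (9n/11)^(9n) e^(−9n) · sqrt(2π·9n) / 11
        = (sqrt(2π·9n) / 11) · (9n/(11e))^(9n).
This matches Γ(9n+1)/11^(9n+1) with Stirling applied to Γ.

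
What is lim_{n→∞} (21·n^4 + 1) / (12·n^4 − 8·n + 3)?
lim = 21/12 = 7/4

For large n the leading n^4 terms dominate both numerator and denominator. Dividing top and bottom by n^4, every other term tends to 0, leaving 21/12 = 7/4.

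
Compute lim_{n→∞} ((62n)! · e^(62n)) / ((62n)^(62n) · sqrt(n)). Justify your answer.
lim = sqrt(2π·62)

Stirling: (62n)! ~ sqrt(2π·62n) · (62n/e)^(62n). Hence
  (62n)! · e^(62n) / (62n)^(62n) ~ sqrt(2π·62n).
Dividing by sqrt(n): sqrt(2π·62n) / sqrt(n) = sqrt(2π·62) · n^((1−1)/2), so the limit is sqrt(2π·62).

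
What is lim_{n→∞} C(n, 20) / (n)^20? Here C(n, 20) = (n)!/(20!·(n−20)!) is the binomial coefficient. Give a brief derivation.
lim = 1/20! = 1/2432902008176640000

With N = n → ∞: C(N, 20) / N^20 = [N(N−1)…(N−19)] / (20! · N^20) = (1/20!) · 1 · (1 − 1/n) · … · (1 − 19/n). Each factor → 1 as N → ∞, so the limit is 1/20! = 1/2432902008176640000.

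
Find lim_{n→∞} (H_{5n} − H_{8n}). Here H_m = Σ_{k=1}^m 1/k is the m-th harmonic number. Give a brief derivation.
lim = ln(5/8)

Euler-Maclaurin gives H_m = ln m + γ + 1/(2m) + O(1/m^2). The γ and O(1/m) terms cancel in the difference:
  H_{5n} − H_{8n} = ln(5n) − ln(8n) + O(1/n) = ln(5/8) + O(1/n).
Hence the limit is ln(5/8).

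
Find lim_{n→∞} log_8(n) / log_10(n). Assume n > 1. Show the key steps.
lim = ln(10) / ln(8) = log_8(10)

Change of base: log_8(n) = ln n / ln 8 and log_10(n) = ln n / ln 10. The ratio is (ln n / ln 8) · (ln 10 / ln n) = ln 10 / ln 8, a constant independent of n. So the limit is ln 10 / ln 8 = log_8(10).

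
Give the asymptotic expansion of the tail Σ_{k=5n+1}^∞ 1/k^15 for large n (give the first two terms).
Σ_{k>5n} 1/k^15 = 1/(14 · (5n)^14) − 1/(2 · (5n)^15) + O(1/(5n)^16)

Compare to the integral: ∫_{5n}^∞ x^(−15) dx = [−x^(−14)/14]_{5n}^∞ = 1/((15−1)·(5n)^14). The Euler-Maclaurin correction adds −f(5n)/2 = −1/(2·(5n)^15). Euler-Maclaurin then gives
  Σ_{k>5n} 1/k^15 = ∫_{5n}^∞ dx/x^15 − 1/(2·(5n)^15) + O(1/(5n)^16).
(Equivalently this is ζ(15) − Σ_{k≤5n} 1/k^15.)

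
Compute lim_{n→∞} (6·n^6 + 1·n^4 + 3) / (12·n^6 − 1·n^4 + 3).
lim = 6/12 = 1/2

For large n the leading n^6 terms dominate both numerator and denominator. Dividing top and bottom by n^6, every other term tends to 0, leaving 6/12 = 1/2.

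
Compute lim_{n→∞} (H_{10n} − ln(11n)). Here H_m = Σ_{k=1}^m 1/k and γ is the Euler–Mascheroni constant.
lim = ln(10/11) + γ

By Euler-Maclaurin, H_m = ln m + γ + O(1/m). So
  H_{10n} − ln(11n) = ln(10n) + γ − ln(11n) + O(1/n)
                       = ln(10/11) + γ + O(1/n).
Hence the limit is ln(10/11) + γ.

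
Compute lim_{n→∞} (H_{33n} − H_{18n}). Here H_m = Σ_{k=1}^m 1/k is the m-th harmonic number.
lim = ln(33/18) = ln(11/6)

Euler-Maclaurin gives H_m = ln m + γ + 1/(2m) + O(1/m^2). The γ and O(1/m) terms cancel in the difference:
  H_{33n} − H_{18n} = ln(33n) − ln(18n) + O(1/n) = ln(33/18) + O(1/n).
Hence the limit is ln(33/18) = ln(11/6).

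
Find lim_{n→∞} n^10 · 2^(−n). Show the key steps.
lim = 0

Exponentials with base > 1 dominate every fixed polynomial: for any fixed c, n^c / 2^n → 0 as n → ∞ (e.g. by the ratio test, or by writing 2^n = e^(n ln 2) and noting e^(n ln 2) / n^c → ∞). Hence n^10 · 2^(−n) = n^10 / 2^n → 0.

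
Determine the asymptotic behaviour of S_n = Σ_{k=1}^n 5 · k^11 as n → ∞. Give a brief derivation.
S_n ~ 5 · n^12 / 12

By integral comparison (Euler-Maclaurin), Σ_{k=1}^n 5 · k^11 = 5 · ∫_0^n x^11 dx + O(n^11) = 5 · n^12/12 + O(n^11). (Equivalently, Faulhaber's formula gives the same leading term.)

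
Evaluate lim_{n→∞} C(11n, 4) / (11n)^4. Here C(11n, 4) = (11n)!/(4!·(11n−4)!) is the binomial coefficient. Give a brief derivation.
lim = 1/4! = 1/24

With N = 11n → ∞: C(N, 4) / N^4 = [N(N−1)…(N−3)] / (4! · N^4) = (1/4!) · 1 · (1 − 1/(11n)) · (1 − 2/(11n)) · (1 − 3/(11n)). Each factor → 1 as N → ∞, so the limit is 1/4! = 1/24.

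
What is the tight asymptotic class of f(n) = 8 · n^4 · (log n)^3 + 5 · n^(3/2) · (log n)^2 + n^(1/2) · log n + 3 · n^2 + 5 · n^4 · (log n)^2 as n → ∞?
f(n) ∈ Θ(n^4 · (log n)^3)

Compare the terms by growth order. For large n, n^a · (log n)^b dominates n^a' · (log n)^b' iff a > a', or (a = a' and b > b'). Ranking the 5 terms shows the dominant one is 8 · n^4 · (log n)^3. Hence f(n) ∈ Θ(n^4 · (log n)^3).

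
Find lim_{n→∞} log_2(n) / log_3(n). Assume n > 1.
lim = ln(3) / ln(2) = log_2(3)

Change of base: log_2(n) = ln n / ln 2 and log_3(n) = ln n / ln 3. The ratio is (ln n / ln 2) · (ln 3 / ln n) = ln 3 / ln 2, a constant independent of n. So the limit is ln 3 / ln 2 = log_2(3).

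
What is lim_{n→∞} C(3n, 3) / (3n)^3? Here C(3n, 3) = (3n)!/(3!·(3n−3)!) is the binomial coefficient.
lim = 1/3! = 1/6

With N = 3n → ∞: C(N, 3) / N^3 = [N(N−1)…(N−2)] / (3! · N^3) = (1/3!) · 1 · (1 − 1/(3n)) · (1 − 2/(3n)). Each factor → 1 as N → ∞, so the limit is 1/3! = 1/6.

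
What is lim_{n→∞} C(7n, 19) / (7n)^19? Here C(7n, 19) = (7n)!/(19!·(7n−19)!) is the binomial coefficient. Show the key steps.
lim = 1/19! = 1/121645100408832000

With N = 7n → ∞: C(N, 19) / N^19 = [N(N−1)…(N−18)] / (19! · N^19) = (1/19!) · 1 · (1 − 1/(7n)) · … · (1 − 18/(7n)). Each factor → 1 as N → ∞, so the limit is 1/19! = 1/121645100408832000.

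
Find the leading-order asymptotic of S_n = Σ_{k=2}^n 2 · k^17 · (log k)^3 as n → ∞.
S_n ~ n^18 · (log n)^3 / 9

By integral comparison, S_n = ∫_1^n 2 · x^17 · (log x)^3 dx + O(n^17 · (log n)^3). For the integral, the leading term of ∫_1^n x^17 (log x)^3 dx is n^18/18 · (log n)^3 (by repeated integration by parts; each step lowers the log-exponent and produces a relatively O(1/log n) correction). Hence S_n ~ n^18 · (log n)^3 / 9.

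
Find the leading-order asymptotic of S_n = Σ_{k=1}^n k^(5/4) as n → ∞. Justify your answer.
S_n ~ (4/9) · n^(9/4)

Integral comparison: Σ_{k=1}^n k^(5/4) = ∫_0^n x^(5/4) dx + O(n^(5/4)). The integral is n^(1 + 5/4) / (1 + 5/4) = n^((5+4)/4) / ((5+4)/4) = (4/9) · n^(9/4).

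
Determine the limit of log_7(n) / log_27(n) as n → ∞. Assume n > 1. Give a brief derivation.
lim = ln(27) / ln(7) = log_7(27)

Change of base: log_7(n) = ln n / ln 7 and log_27(n) = ln n / ln 27. The ratio is (ln n / ln 7) · (ln 27 / ln n) = ln 27 / ln 7, a constant independent of n. So the limit is ln 27 / ln 7 = log_7(27).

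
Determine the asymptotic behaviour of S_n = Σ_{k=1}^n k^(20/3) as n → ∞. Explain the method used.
S_n ~ (3/23) · n^(23/3)

Integral comparison: Σ_{k=1}^n k^(20/3) = ∫_0^n x^(20/3) dx + O(n^(20/3)). The integral is n^(1 + 20/3) / (1 + 20/3) = n^((20+3)/3) / ((20+3)/3) = (3/23) · n^(23/3).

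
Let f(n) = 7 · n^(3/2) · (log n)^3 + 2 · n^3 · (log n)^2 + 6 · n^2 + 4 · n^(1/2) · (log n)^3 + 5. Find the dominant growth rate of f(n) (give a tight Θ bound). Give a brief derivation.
f(n) ∈ Θ(n^3 · (log n)^2)

Compare the terms by growth order. For large n, n^a · (log n)^b dominates n^a' · (log n)^b' iff a > a', or (a = a' and b > b'). Ranking the 5 terms shows the dominant one is 2 · n^3 · (log n)^2. Hence f(n) ∈ Θ(n^3 · (log n)^2).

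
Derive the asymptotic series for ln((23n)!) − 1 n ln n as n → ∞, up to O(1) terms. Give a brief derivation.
ln((23n)!) − 1 n ln n = 22 n ln n + 23(ln 23 − 1) n + (1/2) ln(2π·23n) + O(1/n)

Stirling: ln((23n)!) = 23n ln(23n) − 23n + (1/2) ln(2π·23n) + O(1/n).
Expand 23n ln(23n) = 23n (ln n + ln 23) = 23n ln n + 23n ln 23.
Subtract 1n ln n: leading term is (23 − 1) n ln n = 22 n ln n. The next term is 23n ln 23 − 23n = 23(ln 23 − 1) n. Then the (1/2) ln(2π·23n) correction.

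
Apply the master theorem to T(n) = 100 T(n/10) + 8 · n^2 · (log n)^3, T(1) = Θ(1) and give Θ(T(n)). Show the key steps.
T(n) = Θ(n^2 · (log n)^4)

Here log_10 100 = 2 and f(n) = 8 · n^2 · (log n)^3 = Θ(n^(log_10 100) · (log n)^3). This is the extended Case 2 of the master theorem (f matches the critical exponent up to log factors), giving T(n) = Θ(n^(log_10 100) · (log n)^(3+1)) = Θ(n^2 · (log n)^4).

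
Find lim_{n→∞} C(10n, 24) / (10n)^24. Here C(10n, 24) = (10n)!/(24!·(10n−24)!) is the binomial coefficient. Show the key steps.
lim = 1/24! = 1/620448401733239439360000

With N = 10n → ∞: C(N, 24) / N^24 = [N(N−1)…(N−23)] / (24! · N^24) = (1/24!) · 1 · (1 − 1/(10n)) · … · (1 − 23/(10n)). Each factor → 1 as N → ∞, so the limit is 1/24! = 1/620448401733239439360000.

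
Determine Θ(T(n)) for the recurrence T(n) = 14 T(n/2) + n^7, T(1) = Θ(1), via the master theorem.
T(n) = Θ(n^7)

log_2 14 ≈ 3.807. f(n) = n^7 dominates n^(log_2 14) since 7 > 3.807, and the regularity condition a·f(n/b) = 14·(n/2)^7 = (14/128)·n^7 ≤ c·f(n) holds with c = 14/128 ≈ 0.109 < 1. So this is Case 3: T(n) = Θ(f(n)) = Θ(n^7).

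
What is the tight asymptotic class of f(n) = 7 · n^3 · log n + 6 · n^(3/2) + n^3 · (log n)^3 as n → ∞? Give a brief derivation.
f(n) ∈ Θ(n^3 · (log n)^3)

Compare the terms by growth order. For large n, n^a · (log n)^b dominates n^a' · (log n)^b' iff a > a', or (a = a' and b > b'). Ranking the 3 terms shows the dominant one is n^3 · (log n)^3. Hence f(n) ∈ Θ(n^3 · (log n)^3).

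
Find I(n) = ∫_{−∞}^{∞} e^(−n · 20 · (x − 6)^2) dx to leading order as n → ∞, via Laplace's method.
I(n) = sqrt(π/(20n))

Here φ(x) = 20 · (x − 6)^2 has its unique minimum at x* = 6 with φ(x*) = 0 and φ''(x*) = 40. Laplace's method gives
  I(n) ~ e^(−n φ(x*)) · sqrt(2π / (n · φ''(x*))) = sqrt(2π / (40n)) = sqrt(π/(20n)).
This is exact: substituting u = (x − 6)·sqrt(20n) gives I(n) = (1/sqrt(20n)) ∫_{−∞}^{∞} e^(−u^2) du = sqrt(π/(20n)).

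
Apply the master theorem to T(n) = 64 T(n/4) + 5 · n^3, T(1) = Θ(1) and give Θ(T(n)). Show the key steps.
T(n) = Θ(n^3 log n)

log_4 64 = 3, and f(n) = 5 · n^3 = Θ(n^(log_4 64)). This is Case 2 of the master theorem: T(n) = Θ(f(n) · log n) = Θ(n^3 log n).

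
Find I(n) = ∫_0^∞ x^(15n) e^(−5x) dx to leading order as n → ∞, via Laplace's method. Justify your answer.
I(n) ~ (sqrt(2π·15n) / 5) · (15n/(5e))^(15n)

Write the integrand as exp(15n ln x − 5x) and set f(x) = 15n ln x − 5x. Then f'(x) = 15n/x − 5 = 0 at x* = 15n/5, and f''(x*) = −15n/x*^2 = −5^2/(15n). Laplace's method (interior maximum) gives
  I(n) ~ e^(f(x*)) · sqrt(2π / |f''(x*)|)
        = exp(15n ln(15n/5) − 15n) · sqrt(2π · 15n / 5^2)
        = (15n/5)^(15n) e^(−15n) · sqrt(2π·15n) / 5
        = (sqrt(2π·15n) / 5) · (15n/(5e))^(15n).
This matches Γ(15n+1)/5^(15n+1) with Stirling applied to Γ.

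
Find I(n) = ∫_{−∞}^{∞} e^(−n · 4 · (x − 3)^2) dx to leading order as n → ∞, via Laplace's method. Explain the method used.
I(n) = sqrt(π/(4n))

Here φ(x) = 4 · (x − 3)^2 has its unique minimum at x* = 3 with φ(x*) = 0 and φ''(x*) = 8. Laplace's method gives
  I(n) ~ e^(−n φ(x*)) · sqrt(2π / (n · φ''(x*))) = sqrt(2π / (8n)) = sqrt(π/(4n)).
This is exact: substituting u = (x − 3)·sqrt(4n) gives I(n) = (1/sqrt(4n)) ∫_{−∞}^{∞} e^(−u^2) du = sqrt(π/(4n)).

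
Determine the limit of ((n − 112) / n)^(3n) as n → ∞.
lim = e^(−336)

Rewrite as (1 − 112/n)^(3n). By the standard limit (1 + x/n)^n → e^x, we have (1 − 112/n)^n → e^(−112), and raising to the 3rd power gives e^(−336).
More precisely, ln[(1 − 112/n)^(3n)] = 3n · ln(1 − 112/n) = 3n · (-112/n + O(1/n^2)) = -336 + O(1/n) → -336.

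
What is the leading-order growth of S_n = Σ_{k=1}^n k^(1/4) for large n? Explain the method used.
S_n ~ (4/5) · n^(5/4)

Integral comparison: Σ_{k=1}^n k^(1/4) = ∫_0^n x^(1/4) dx + O(n^(1/4)). The integral is n^(1 + 1/4) / (1 + 1/4) = n^((1+4)/4) / ((1+4)/4) = (4/5) · n^(5/4).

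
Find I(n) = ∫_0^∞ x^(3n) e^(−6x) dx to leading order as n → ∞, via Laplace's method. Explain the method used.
I(n) ~ (sqrt(2π·3n) / 6) · (3n/(6e))^(3n)

Write the integrand as exp(3n ln x − 6x) and set f(x) = 3n ln x − 6x. Then f'(x) = 3n/x − 6 = 0 at x* = 3n/6, and f''(x*) = −3n/x*^2 = −6^2/(3n). Laplace's method (interior maximum) gives
  I(n) ~ e^(f(x*)) · sqrt(2π / |f''(x*)|)
        = exp(3n ln(3n/6) − 3n) · sqrt(2π · 3n / 6^2)
        = (3n/6)^(3n) e^(−3n) · sqrt(2π·3n) / 6
        = (sqrt(2π·3n) / 6) · (3n/(6e))^(3n).
This matches Γ(3n+1)/6^(3n+1) with Stirling applied to Γ.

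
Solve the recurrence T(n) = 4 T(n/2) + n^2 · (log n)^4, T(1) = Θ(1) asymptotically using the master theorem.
T(n) = Θ(n^2 · (log n)^5)

Here log_2 4 = 2 and f(n) = n^2 · (log n)^4 = Θ(n^(log_2 4) · (log n)^4). This is the extended Case 2 of the master theorem (f matches the critical exponent up to log factors), giving T(n) = Θ(n^(log_2 4) · (log n)^(4+1)) = Θ(n^2 · (log n)^5).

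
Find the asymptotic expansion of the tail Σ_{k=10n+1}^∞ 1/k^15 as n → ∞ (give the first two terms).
Σ_{k>10n} 1/k^15 = 1/(14 · (10n)^14) − 1/(2 · (10n)^15) + O(1/(10n)^16)

Compare to the integral: ∫_{10n}^∞ x^(−15) dx = [−x^(−14)/14]_{10n}^∞ = 1/((15−1)·(10n)^14). The Euler-Maclaurin correction adds −f(10n)/2 = −1/(2·(10n)^15). Euler-Maclaurin then gives
  Σ_{k>10n} 1/k^15 = ∫_{10n}^∞ dx/x^15 − 1/(2·(10n)^15) + O(1/(10n)^16).
(Equivalently this is ζ(15) − Σ_{k≤10n} 1/k^15.)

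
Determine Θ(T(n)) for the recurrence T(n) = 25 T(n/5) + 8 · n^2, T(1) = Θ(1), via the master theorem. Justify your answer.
T(n) = Θ(n^2 log n)

log_5 25 = 2, and f(n) = 8 · n^2 = Θ(n^(log_5 25)). This is Case 2 of the master theorem: T(n) = Θ(f(n) · log n) = Θ(n^2 log n).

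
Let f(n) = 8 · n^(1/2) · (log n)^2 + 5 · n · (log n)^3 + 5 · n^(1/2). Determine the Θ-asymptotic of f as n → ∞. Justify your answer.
f(n) ∈ Θ(n · (log n)^3)

Compare the terms by growth order. For large n, n^a · (log n)^b dominates n^a' · (log n)^b' iff a > a', or (a = a' and b > b'). Ranking the 3 terms shows the dominant one is 5 · n · (log n)^3. Hence f(n) ∈ Θ(n · (log n)^3).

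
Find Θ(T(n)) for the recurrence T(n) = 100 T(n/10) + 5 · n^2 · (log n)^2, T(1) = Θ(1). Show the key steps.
T(n) = Θ(n^2 · (log n)^3)

Here log_10 100 = 2 and f(n) = 5 · n^2 · (log n)^2 = Θ(n^(log_10 100) · (log n)^2). This is the extended Case 2 of the master theorem (f matches the critical exponent up to log factors), giving T(n) = Θ(n^(log_10 100) · (log n)^(2+1)) = Θ(n^2 · (log n)^3).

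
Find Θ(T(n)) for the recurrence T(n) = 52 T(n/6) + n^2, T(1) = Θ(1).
T(n) = Θ(n^(log_6 52))

Master theorem: compare f(n) = n^2 to n^(log_6 52) where log_6 52 ≈ 2.205. Since 2 < log_6 52, we have f(n) = O(n^(log_6 52 − ε)) for some ε > 0 — Case 1. Hence T(n) = Θ(n^(log_6 52)).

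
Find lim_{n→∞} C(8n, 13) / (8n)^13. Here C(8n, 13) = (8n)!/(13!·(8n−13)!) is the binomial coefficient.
lim = 1/13! = 1/6227020800

With N = 8n → ∞: C(N, 13) / N^13 = [N(N−1)…(N−12)] / (13! · N^13) = (1/13!) · 1 · (1 − 1/(8n)) · … · (1 − 12/(8n)). Each factor → 1 as N → ∞, so the limit is 1/13! = 1/6227020800.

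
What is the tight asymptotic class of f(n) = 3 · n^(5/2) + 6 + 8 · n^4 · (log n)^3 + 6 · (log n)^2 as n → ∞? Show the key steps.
f(n) ∈ Θ(n^4 · (log n)^3)

Compare the terms by growth order. For large n, n^a · (log n)^b dominates n^a' · (log n)^b' iff a > a', or (a = a' and b > b'). Ranking the 4 terms shows the dominant one is 8 · n^4 · (log n)^3. Hence f(n) ∈ Θ(n^4 · (log n)^3).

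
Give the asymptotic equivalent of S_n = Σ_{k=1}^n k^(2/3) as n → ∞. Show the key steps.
S_n ~ (3/5) · n^(5/3)

Integral comparison: Σ_{k=1}^n k^(2/3) = ∫_0^n x^(2/3) dx + O(n^(2/3)). The integral is n^(1 + 2/3) / (1 + 2/3) = n^((2+3)/3) / ((2+3)/3) = (3/5) · n^(5/3).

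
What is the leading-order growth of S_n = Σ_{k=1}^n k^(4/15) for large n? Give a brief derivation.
S_n ~ (15/19) · n^(19/15)

Integral comparison: Σ_{k=1}^n k^(4/15) = ∫_0^n x^(4/15) dx + O(n^(4/15)). The integral is n^(1 + 4/15) / (1 + 4/15) = n^((4+15)/15) / ((4+15)/15) = (15/19) · n^(19/15).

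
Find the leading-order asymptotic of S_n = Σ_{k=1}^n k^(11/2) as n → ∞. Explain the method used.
S_n ~ (2/13) · n^(13/2)

Integral comparison: Σ_{k=1}^n k^(11/2) = ∫_0^n x^(11/2) dx + O(n^(11/2)). The integral is n^(1 + 11/2) / (1 + 11/2) = n^((11+2)/2) / ((11+2)/2) = (2/13) · n^(13/2).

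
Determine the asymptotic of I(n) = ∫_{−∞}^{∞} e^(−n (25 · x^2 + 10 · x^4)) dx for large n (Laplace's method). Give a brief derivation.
I(n) ~ sqrt(π/(25n))

φ(x) = 25 · x^2 + 10 · x^4 has its unique global minimum at x* = 0 (since φ'(x) = 50x + 40x^3 = 0 only at x = 0 for real x with both coefficients positive, and φ → ∞ as |x| → ∞). At x* = 0, φ(0) = 0 and φ''(0) = 50. Laplace's method then gives
  I(n) ~ sqrt(2π / (n · φ''(0))) · e^(−n φ(0)) = sqrt(2π / (50n)) = sqrt(π/(25n)).
The 10 · x^4 term contributes only at subleading order (an O(1/n) relative correction).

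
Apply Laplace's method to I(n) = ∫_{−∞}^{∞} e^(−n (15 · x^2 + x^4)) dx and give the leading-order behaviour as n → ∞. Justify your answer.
I(n) ~ sqrt(π/(15n))

φ(x) = 15 · x^2 + x^4 has its unique global minimum at x* = 0 (since φ'(x) = 30x + 4x^3 = 0 only at x = 0 for real x with both coefficients positive, and φ → ∞ as |x| → ∞). At x* = 0, φ(0) = 0 and φ''(0) = 30. Laplace's method then gives
  I(n) ~ sqrt(2π / (n · φ''(0))) · e^(−n φ(0)) = sqrt(2π / (30n)) = sqrt(π/(15n)).
The x^4 term contributes only at subleading order (an O(1/n) relative correction).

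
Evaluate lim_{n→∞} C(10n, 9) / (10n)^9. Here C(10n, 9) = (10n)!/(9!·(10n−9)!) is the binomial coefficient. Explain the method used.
lim = 1/9! = 1/362880

With N = 10n → ∞: C(N, 9) / N^9 = [N(N−1)…(N−8)] / (9! · N^9) = (1/9!) · 1 · (1 − 1/(10n)) · … · (1 − 8/(10n)). Each factor → 1 as N → ∞, so the limit is 1/9! = 1/362880.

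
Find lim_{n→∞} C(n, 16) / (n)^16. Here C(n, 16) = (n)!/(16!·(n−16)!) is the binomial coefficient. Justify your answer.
lim = 1/16! = 1/20922789888000

With N = n → ∞: C(N, 16) / N^16 = [N(N−1)…(N−15)] / (16! · N^16) = (1/16!) · 1 · (1 − 1/n) · … · (1 − 15/n). Each factor → 1 as N → ∞, so the limit is 1/16! = 1/20922789888000.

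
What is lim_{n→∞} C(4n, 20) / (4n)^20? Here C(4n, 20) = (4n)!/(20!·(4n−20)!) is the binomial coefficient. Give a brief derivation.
lim = 1/20! = 1/2432902008176640000

With N = 4n → ∞: C(N, 20) / N^20 = [N(N−1)…(N−19)] / (20! · N^20) = (1/20!) · 1 · (1 − 1/(4n)) · … · (1 − 19/(4n)). Each factor → 1 as N → ∞, so the limit is 1/20! = 1/2432902008176640000.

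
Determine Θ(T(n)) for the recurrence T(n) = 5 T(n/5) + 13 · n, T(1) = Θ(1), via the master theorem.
T(n) = Θ(n log n)

log_5 5 = 1, and f(n) = 13 · n = Θ(n^(log_5 5)). This is Case 2 of the master theorem: T(n) = Θ(f(n) · log n) = Θ(n log n).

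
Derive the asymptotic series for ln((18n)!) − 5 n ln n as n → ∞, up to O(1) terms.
ln((18n)!) − 5 n ln n = 13 n ln n + 18(ln 18 − 1) n + (1/2) ln(2π·18n) + O(1/n)

Stirling: ln((18n)!) = 18n ln(18n) − 18n + (1/2) ln(2π·18n) + O(1/n).
Expand 18n ln(18n) = 18n (ln n + ln 18) = 18n ln n + 18n ln 18.
Subtract 5n ln n: leading term is (18 − 5) n ln n = 13 n ln n. The next term is 18n ln 18 − 18n = 18(ln 18 − 1) n. Then the (1/2) ln(2π·18n) correction.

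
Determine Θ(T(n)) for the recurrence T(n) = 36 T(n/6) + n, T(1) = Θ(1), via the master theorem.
T(n) = Θ(n^2)

Master theorem: compare f(n) = n to n^(log_6 36) where log_6 36 = 2. Since 1 < log_6 36, we have f(n) = O(n^(log_6 36 − ε)) for some ε > 0 — Case 1. Hence T(n) = Θ(n^(log_6 36)) = Θ(n^2).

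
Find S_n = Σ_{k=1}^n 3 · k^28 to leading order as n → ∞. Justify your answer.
S_n ~ 3 · n^29 / 29

By integral comparison (Euler-Maclaurin), Σ_{k=1}^n 3 · k^28 = 3 · ∫_0^n x^28 dx + O(n^28) = 3 · n^29/29 + O(n^28). (Equivalently, Faulhaber's formula gives the same leading term.)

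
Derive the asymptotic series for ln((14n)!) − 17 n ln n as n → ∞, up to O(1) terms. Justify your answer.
ln((14n)!) − 17 n ln n = −3 n ln n + 14(ln 14 − 1) n + (1/2) ln(2π·14n) + O(1/n)

Stirling: ln((14n)!) = 14n ln(14n) − 14n + (1/2) ln(2π·14n) + O(1/n).
Expand 14n ln(14n) = 14n (ln n + ln 14) = 14n ln n + 14n ln 14.
Subtract 17n ln n: leading term is (14 − 17) n ln n = −3 n ln n. The next term is 14n ln 14 − 14n = 14(ln 14 − 1) n. Then the (1/2) ln(2π·14n) correction.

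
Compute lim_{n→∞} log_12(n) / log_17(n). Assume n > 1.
lim = ln(17) / ln(12) = log_12(17)

Change of base: log_12(n) = ln n / ln 12 and log_17(n) = ln n / ln 17. The ratio is (ln n / ln 12) · (ln 17 / ln n) = ln 17 / ln 12, a constant independent of n. So the limit is ln 17 / ln 12 = log_12(17).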